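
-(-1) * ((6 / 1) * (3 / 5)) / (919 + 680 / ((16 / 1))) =0.00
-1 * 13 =-13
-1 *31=-31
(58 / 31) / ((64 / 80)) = 145 / 62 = 2.34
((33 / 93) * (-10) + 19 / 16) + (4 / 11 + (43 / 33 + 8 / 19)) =-7723 / 28272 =-0.27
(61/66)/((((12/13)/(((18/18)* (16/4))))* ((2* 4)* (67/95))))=75335/106128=0.71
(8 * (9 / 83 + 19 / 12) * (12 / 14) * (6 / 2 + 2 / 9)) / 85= 39092 / 88893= 0.44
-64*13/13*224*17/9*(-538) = 14568561.78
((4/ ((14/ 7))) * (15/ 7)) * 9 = 270/ 7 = 38.57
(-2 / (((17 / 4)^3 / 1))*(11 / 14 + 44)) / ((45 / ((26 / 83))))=-347776 / 42816795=-0.01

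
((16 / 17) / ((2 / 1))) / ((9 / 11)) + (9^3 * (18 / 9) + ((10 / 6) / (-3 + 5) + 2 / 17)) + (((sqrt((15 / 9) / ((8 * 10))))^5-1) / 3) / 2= sqrt(3) / 165888 + 223282 / 153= 1459.36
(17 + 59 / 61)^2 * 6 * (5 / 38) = 18018240 / 70699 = 254.86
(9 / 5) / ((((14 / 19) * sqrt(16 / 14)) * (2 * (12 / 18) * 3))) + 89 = 171 * sqrt(14) / 1120 + 89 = 89.57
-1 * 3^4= -81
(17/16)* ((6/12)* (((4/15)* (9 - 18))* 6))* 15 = -114.75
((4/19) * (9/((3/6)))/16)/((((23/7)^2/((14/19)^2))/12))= 0.14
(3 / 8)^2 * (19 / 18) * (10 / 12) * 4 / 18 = 95 / 3456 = 0.03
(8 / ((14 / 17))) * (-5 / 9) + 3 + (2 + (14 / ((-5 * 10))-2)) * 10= -1637 / 315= -5.20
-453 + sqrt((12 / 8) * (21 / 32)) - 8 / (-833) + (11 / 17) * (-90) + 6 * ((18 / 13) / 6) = -5521069 / 10829 + 3 * sqrt(7) / 8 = -508.85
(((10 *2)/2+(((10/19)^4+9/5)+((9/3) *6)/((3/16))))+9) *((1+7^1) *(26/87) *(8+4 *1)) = 63363010048/18896545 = 3353.15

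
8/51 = 0.16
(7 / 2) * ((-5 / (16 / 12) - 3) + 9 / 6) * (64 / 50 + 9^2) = -1511.90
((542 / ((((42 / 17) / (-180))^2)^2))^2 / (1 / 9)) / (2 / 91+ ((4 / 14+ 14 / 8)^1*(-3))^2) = 2516899220555481096940800000000 / 44748620693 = 56245291621897926750.94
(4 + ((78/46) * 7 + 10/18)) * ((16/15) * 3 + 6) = 1360/9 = 151.11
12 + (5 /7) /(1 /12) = 144 /7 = 20.57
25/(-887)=-25/887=-0.03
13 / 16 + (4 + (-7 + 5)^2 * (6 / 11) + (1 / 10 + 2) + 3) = 10643 / 880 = 12.09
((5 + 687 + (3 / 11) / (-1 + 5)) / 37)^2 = 677329 / 1936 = 349.86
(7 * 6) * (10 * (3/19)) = 1260/19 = 66.32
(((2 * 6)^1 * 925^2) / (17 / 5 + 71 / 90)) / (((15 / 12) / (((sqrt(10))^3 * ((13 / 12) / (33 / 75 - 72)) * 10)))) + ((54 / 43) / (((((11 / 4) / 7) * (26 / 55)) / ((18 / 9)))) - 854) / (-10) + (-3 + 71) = 424973 / 2795 - 154012500000 * sqrt(10) / 51881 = -9387297.85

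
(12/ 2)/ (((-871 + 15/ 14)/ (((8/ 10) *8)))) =-2688/ 60895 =-0.04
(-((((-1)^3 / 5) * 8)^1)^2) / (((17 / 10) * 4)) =-32 / 85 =-0.38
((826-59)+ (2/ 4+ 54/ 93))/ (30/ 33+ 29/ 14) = 3666817/ 14229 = 257.70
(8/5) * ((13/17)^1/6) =0.20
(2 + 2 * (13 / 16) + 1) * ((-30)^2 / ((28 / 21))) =24975 / 8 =3121.88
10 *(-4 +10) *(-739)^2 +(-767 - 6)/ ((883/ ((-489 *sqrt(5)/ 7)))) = 377997 *sqrt(5)/ 6181 +32767260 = 32767396.75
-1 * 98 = -98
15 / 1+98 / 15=323 / 15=21.53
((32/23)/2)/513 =16/11799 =0.00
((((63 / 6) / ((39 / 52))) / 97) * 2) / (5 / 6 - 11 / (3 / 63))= -168 / 133957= -0.00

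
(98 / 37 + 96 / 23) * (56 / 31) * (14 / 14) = 325136 / 26381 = 12.32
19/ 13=1.46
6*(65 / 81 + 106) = 17302 / 27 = 640.81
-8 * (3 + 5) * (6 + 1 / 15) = -5824 / 15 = -388.27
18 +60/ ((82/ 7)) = 948/ 41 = 23.12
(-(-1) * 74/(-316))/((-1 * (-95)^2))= 37/1425950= 0.00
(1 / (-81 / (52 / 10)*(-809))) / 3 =26 / 982935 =0.00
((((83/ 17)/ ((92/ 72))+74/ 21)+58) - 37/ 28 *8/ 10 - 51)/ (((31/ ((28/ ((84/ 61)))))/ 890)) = 7756.84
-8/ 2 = -4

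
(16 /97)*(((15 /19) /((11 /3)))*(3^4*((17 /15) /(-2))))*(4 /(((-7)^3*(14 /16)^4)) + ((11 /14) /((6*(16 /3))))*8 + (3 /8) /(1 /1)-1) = 12205650888 /16695687239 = 0.73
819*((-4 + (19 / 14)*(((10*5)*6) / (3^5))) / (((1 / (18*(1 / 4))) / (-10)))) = 85670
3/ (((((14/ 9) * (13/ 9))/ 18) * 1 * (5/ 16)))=34992/ 455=76.91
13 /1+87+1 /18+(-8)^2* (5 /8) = 2521 /18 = 140.06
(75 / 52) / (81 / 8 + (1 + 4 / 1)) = 150 / 1573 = 0.10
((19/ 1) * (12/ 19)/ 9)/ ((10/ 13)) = 26/ 15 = 1.73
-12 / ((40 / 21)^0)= -12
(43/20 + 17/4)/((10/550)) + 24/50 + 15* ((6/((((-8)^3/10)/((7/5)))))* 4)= 274109/800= 342.64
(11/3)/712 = 11/2136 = 0.01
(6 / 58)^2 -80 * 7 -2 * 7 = -482725 / 841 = -573.99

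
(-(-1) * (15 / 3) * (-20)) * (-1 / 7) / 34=50 / 119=0.42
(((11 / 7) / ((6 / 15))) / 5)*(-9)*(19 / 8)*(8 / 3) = -627 / 14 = -44.79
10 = 10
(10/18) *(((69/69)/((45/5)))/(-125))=-1/2025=-0.00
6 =6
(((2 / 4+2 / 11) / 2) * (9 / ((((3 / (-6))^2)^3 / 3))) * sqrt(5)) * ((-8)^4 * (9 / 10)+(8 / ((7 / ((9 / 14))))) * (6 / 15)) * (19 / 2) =11120690880 * sqrt(5) / 539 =46134732.40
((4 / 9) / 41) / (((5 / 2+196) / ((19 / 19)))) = 8 / 146493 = 0.00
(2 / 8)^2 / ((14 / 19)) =0.08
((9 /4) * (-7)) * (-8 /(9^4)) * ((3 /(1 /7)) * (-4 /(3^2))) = -0.18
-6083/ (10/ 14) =-42581/ 5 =-8516.20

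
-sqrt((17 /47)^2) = -17 /47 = -0.36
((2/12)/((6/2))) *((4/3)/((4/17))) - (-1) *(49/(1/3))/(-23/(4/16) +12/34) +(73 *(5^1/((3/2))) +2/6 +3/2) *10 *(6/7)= 309205625/147231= 2100.14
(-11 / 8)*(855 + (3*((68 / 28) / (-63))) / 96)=-132723173 / 112896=-1175.62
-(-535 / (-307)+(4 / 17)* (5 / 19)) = -178945 / 99161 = -1.80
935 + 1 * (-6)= 929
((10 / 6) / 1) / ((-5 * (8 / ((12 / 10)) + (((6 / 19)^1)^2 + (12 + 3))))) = -0.02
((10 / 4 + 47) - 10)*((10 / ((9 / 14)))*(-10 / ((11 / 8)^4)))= -226508800 / 131769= -1718.98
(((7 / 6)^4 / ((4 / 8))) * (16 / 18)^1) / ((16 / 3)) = 0.62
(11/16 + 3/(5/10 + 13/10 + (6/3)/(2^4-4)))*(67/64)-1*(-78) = 4852411/60416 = 80.32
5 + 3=8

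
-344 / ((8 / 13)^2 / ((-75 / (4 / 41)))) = 22346025 / 32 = 698313.28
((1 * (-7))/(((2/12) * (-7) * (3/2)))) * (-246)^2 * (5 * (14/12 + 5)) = 7463640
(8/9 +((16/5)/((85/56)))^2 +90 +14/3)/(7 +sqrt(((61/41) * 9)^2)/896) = 5971908637184/418925188125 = 14.26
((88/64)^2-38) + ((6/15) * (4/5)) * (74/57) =-3255287/91200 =-35.69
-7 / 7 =-1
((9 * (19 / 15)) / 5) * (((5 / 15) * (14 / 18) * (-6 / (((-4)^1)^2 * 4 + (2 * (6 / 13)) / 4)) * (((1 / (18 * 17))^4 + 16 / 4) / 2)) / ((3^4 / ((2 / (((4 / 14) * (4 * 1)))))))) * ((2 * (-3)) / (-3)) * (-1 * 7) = 594246682994237 / 17790102691408800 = 0.03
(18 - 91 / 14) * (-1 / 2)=-23 / 4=-5.75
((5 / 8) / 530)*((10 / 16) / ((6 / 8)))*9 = 15 / 1696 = 0.01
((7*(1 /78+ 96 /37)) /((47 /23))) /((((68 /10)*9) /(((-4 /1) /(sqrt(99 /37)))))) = -6057625*sqrt(407) /342428229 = -0.36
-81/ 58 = -1.40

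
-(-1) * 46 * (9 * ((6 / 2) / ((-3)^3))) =-46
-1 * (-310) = 310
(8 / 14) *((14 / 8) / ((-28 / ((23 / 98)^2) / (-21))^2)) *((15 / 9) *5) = 0.01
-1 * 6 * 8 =-48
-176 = -176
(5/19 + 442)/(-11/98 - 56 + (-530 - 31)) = -0.72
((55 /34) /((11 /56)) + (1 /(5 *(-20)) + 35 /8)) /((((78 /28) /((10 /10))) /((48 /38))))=599774 /104975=5.71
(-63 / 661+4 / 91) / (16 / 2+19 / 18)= -55602 / 9804613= -0.01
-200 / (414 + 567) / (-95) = 40 / 18639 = 0.00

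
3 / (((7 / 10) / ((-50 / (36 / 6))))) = -250 / 7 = -35.71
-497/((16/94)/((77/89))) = -1798643/712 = -2526.18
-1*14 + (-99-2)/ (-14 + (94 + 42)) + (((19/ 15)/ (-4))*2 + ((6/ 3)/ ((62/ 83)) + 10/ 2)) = -220787/ 28365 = -7.78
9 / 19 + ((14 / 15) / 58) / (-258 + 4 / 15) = 1008893 / 2130166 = 0.47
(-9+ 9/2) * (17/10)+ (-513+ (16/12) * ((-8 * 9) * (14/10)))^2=41911911/100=419119.11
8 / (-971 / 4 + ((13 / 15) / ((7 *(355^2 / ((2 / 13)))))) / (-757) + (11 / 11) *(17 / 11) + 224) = -3526018188000 / 7582942523713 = -0.46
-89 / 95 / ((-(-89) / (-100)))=20 / 19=1.05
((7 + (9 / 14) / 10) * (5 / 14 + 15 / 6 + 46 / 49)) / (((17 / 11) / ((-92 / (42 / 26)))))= -201674902 / 204085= -988.19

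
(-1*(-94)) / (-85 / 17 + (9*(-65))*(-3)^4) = -47 / 23695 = -0.00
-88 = -88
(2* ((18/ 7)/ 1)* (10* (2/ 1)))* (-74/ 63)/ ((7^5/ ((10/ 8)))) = -7400/ 823543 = -0.01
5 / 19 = 0.26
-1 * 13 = -13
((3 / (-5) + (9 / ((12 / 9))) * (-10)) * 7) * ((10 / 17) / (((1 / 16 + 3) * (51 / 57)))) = -207024 / 2023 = -102.34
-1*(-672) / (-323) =-672 / 323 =-2.08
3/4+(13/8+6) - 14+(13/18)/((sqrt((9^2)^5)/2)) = -23914741/4251528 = -5.62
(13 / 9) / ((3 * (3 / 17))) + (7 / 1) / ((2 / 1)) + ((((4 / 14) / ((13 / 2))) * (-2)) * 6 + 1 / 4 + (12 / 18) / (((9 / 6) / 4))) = 227873 / 29484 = 7.73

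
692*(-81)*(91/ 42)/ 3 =-40482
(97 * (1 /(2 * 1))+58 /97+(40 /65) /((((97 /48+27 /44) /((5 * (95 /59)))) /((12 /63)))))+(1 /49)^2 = 24577647750343 /496954221218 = 49.46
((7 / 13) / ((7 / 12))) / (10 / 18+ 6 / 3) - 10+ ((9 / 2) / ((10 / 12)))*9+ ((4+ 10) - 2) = 76187 / 1495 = 50.96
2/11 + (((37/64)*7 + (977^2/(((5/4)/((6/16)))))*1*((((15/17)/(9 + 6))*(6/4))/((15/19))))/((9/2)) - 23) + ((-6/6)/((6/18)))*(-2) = 9554401753/1346400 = 7096.26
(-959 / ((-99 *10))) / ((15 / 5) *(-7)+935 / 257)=-246463 / 4417380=-0.06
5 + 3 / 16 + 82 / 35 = 4217 / 560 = 7.53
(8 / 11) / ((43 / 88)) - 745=-31971 / 43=-743.51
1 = 1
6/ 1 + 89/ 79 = 563/ 79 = 7.13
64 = 64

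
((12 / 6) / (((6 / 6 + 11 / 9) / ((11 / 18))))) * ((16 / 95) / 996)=0.00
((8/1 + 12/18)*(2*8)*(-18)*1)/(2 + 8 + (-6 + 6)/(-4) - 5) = -2496/5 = -499.20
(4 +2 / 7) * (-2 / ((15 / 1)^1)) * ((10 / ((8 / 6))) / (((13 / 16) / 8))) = -3840 / 91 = -42.20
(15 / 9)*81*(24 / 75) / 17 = 216 / 85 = 2.54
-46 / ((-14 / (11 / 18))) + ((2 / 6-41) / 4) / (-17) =2791 / 1071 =2.61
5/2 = 2.50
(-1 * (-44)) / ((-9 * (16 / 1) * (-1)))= 11 / 36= 0.31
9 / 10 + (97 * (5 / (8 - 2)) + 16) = 1466 / 15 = 97.73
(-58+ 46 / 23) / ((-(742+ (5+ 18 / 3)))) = 56 / 753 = 0.07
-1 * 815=-815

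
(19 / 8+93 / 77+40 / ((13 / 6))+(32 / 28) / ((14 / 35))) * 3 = 598233 / 8008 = 74.70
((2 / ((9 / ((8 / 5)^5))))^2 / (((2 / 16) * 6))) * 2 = 14.48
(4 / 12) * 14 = 14 / 3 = 4.67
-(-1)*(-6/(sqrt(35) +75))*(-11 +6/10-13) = 81/43-27*sqrt(35)/1075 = 1.74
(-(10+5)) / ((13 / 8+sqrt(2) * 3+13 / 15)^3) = 6719327110080000 / 4895593896389399 - 4921302873600000 * sqrt(2) / 4895593896389399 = -0.05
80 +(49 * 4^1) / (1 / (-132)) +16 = -25776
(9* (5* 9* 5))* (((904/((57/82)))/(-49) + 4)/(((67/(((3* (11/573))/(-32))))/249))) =29098656675/95312056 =305.30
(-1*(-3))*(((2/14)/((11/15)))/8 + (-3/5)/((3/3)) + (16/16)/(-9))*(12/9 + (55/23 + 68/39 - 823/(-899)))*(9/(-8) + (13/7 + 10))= -9816249550127/69544194720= -141.15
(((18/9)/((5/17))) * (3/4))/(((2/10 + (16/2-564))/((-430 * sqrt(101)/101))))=10965 * sqrt(101)/280679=0.39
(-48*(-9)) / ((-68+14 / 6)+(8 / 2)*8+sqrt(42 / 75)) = -3272400 / 254899-19440*sqrt(14) / 254899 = -13.12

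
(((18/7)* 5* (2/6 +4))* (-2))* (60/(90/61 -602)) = 356850/32053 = 11.13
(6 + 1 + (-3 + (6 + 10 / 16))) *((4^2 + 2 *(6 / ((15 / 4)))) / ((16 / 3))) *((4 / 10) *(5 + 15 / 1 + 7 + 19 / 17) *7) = 15057 / 5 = 3011.40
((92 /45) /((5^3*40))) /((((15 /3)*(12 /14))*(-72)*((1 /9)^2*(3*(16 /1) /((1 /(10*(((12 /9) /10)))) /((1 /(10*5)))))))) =-161 /1920000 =-0.00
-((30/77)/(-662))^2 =-225/649587169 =-0.00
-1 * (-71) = 71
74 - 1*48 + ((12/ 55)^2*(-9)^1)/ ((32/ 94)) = 74843/ 3025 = 24.74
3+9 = 12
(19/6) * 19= 361/6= 60.17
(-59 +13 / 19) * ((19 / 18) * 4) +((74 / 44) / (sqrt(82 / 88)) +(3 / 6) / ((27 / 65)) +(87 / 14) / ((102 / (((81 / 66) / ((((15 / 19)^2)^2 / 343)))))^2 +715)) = -9450955960086616483061 / 38573783197024556745 +37 * sqrt(451) / 451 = -243.27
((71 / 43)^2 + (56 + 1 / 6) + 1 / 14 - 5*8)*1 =736370 / 38829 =18.96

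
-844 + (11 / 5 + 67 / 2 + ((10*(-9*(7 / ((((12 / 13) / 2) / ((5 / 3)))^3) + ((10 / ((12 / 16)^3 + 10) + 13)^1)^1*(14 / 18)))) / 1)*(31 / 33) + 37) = -1053958462841 / 35657820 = -29557.57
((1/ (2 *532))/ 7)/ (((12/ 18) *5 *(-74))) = -3/ 5511520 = -0.00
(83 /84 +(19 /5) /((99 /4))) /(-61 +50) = -0.10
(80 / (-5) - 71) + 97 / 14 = -80.07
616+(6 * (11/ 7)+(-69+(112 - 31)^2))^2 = 2071190284/ 49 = 42269189.47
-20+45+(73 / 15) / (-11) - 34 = -1558 / 165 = -9.44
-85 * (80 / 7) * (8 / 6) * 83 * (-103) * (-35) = -1162664000 / 3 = -387554666.67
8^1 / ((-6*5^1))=-4 / 15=-0.27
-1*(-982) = 982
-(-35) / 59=35 / 59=0.59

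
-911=-911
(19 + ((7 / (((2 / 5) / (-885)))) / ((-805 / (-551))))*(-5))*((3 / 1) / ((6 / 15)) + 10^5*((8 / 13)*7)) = 1187731496285 / 52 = 22840990313.17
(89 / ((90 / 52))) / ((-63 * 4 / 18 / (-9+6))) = 1157 / 105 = 11.02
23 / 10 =2.30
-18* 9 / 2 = -81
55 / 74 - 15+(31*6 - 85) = 6419 / 74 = 86.74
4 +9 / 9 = 5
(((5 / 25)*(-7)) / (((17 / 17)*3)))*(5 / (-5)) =7 / 15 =0.47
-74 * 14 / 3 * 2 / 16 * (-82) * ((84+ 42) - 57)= 244237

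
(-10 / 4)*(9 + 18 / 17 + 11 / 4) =-4355 / 136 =-32.02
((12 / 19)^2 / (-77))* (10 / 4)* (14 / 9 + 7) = -0.11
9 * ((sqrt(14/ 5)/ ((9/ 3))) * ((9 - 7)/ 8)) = 3 * sqrt(70)/ 20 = 1.25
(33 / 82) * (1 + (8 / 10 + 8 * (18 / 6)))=4257 / 410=10.38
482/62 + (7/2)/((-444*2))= 427799/55056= 7.77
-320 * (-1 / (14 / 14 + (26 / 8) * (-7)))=-1280 / 87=-14.71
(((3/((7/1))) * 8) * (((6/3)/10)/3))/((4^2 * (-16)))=-1/1120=-0.00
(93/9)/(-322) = -31/966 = -0.03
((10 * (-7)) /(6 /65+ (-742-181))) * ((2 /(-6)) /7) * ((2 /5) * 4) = -1040 /179967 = -0.01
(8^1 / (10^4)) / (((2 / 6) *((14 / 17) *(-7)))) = -0.00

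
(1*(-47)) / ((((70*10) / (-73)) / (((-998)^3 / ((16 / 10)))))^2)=-3866756746343485111463 / 19600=-197283507466504342.42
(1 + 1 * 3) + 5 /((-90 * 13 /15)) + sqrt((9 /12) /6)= sqrt(2) /4 + 307 /78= 4.29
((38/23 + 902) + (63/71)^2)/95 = 9.52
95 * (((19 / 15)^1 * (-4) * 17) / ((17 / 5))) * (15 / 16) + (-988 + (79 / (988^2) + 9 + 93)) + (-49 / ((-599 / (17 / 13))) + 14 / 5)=-9178030087871 / 2923551280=-3139.34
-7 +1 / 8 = -55 / 8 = -6.88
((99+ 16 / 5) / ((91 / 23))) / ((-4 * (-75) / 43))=72197 / 19500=3.70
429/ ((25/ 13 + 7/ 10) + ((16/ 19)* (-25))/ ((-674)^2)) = 163.55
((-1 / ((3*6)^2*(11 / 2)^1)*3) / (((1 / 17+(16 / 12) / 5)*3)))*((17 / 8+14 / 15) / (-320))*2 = 6239 / 189319680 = 0.00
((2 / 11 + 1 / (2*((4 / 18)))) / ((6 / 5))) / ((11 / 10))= 1.84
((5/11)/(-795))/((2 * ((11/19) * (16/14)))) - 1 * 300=-92347333/307824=-300.00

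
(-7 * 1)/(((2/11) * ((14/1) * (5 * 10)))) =-11/200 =-0.06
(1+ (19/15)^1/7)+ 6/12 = 353/210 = 1.68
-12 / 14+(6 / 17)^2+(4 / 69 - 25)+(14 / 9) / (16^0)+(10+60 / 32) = -41018641 / 3350088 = -12.24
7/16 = 0.44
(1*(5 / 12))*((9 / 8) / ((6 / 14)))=35 / 32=1.09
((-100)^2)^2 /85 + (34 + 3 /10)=1176504.89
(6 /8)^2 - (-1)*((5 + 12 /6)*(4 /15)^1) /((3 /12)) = 1927 /240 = 8.03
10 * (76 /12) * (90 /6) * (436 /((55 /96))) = 7952640 /11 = 722967.27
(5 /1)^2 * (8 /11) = 200 /11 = 18.18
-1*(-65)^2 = -4225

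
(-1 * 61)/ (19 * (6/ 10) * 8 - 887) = 305/ 3979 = 0.08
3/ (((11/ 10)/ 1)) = 30/ 11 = 2.73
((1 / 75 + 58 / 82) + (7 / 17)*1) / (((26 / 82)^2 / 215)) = 104364311 / 43095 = 2421.73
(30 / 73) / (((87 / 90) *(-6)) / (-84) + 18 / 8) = 0.18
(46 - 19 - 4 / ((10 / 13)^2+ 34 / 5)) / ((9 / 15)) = 44.10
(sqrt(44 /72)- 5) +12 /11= -43 /11 +sqrt(22) /6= -3.13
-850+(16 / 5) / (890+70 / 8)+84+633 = -2390611 / 17975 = -133.00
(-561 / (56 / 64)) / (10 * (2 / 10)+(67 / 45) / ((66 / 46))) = -6664680 / 31577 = -211.06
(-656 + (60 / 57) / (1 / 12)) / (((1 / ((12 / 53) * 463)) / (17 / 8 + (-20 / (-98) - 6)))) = 12216488352 / 49343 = 247583.01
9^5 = 59049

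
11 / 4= 2.75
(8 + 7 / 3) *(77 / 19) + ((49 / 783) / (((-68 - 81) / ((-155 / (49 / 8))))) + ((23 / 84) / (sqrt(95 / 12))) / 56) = 23 *sqrt(285) / 223440 + 92851603 / 2216673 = 41.89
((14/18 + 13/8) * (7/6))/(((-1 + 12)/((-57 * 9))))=-23009/176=-130.73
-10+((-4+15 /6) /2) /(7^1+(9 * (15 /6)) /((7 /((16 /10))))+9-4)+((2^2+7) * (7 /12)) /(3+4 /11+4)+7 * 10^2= 26859379 /38880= 690.83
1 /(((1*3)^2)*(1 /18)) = 2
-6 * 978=-5868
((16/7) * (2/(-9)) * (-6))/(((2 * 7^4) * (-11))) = -32/554631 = -0.00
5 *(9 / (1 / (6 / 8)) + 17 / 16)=625 / 16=39.06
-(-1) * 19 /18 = 19 /18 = 1.06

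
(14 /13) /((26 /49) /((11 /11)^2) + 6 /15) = 1715 /1482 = 1.16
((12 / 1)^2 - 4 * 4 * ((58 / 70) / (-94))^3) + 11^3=1475.00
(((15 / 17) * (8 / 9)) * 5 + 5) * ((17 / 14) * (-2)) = -65 / 3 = -21.67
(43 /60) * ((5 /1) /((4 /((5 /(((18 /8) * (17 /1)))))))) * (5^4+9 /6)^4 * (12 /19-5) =-43986644801145445 /558144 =-78808774798.52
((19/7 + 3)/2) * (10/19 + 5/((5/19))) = 1060/19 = 55.79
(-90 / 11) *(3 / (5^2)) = -54 / 55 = -0.98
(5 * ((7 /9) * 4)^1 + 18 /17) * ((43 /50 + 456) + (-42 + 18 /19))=6908.38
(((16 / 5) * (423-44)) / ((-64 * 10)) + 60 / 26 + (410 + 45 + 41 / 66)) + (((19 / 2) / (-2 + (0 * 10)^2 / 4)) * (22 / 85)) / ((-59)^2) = 2315458642273 / 5077386600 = 456.03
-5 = -5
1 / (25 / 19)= 19 / 25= 0.76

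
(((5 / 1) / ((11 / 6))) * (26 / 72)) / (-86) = -65 / 5676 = -0.01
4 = 4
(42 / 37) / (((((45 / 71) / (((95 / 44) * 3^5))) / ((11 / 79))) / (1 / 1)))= 764883 / 5846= 130.84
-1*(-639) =639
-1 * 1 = -1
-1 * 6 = -6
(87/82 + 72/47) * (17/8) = 169881/30832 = 5.51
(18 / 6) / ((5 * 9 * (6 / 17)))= 17 / 90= 0.19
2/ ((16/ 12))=3/ 2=1.50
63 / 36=7 / 4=1.75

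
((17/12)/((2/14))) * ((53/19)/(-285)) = -6307/64980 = -0.10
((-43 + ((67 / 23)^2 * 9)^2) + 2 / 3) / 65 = 89.08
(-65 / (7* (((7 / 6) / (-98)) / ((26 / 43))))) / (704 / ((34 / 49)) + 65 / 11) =0.46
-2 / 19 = -0.11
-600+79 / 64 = -38321 / 64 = -598.77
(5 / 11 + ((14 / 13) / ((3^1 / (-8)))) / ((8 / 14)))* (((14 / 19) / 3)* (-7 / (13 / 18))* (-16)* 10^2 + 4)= -1846846268 / 105963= -17429.16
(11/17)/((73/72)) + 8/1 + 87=118687/1241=95.64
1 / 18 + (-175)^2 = 551251 / 18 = 30625.06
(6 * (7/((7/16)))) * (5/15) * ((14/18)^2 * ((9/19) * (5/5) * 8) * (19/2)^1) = 696.89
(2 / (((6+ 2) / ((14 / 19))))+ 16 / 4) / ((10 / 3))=477 / 380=1.26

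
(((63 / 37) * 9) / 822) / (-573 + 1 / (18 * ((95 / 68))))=-0.00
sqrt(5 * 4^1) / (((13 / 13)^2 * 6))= sqrt(5) / 3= 0.75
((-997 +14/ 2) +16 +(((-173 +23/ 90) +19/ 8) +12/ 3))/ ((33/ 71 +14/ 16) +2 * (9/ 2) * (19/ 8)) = -29147843/ 580590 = -50.20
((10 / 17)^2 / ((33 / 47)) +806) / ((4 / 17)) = 3845761 / 1122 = 3427.59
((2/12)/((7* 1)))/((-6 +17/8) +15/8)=-1/84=-0.01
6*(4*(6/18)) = 8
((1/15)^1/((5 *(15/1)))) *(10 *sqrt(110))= 2 *sqrt(110)/225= 0.09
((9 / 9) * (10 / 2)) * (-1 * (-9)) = 45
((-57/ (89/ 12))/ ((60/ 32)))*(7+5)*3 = -65664/ 445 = -147.56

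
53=53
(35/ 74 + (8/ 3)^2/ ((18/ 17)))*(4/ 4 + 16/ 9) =1077275/ 53946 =19.97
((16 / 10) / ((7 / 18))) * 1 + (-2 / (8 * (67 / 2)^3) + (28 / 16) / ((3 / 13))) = 1477647779 / 126320460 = 11.70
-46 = -46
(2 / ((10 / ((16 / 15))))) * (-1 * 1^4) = -16 / 75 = -0.21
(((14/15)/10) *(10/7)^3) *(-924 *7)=-1760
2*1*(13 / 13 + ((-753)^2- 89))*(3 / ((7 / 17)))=57825942 / 7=8260848.86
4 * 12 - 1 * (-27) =75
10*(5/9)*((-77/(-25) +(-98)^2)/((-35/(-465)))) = 709094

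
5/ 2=2.50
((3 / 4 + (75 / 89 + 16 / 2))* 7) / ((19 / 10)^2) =597625 / 32129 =18.60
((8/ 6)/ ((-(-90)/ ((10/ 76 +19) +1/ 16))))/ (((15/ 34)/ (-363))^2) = 1645955861/ 8550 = 192509.46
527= 527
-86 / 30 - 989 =-14878 / 15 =-991.87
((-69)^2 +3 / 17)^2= 6551283600 / 289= 22668801.38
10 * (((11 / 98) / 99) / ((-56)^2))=5 / 1382976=0.00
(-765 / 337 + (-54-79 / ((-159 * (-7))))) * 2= -112.68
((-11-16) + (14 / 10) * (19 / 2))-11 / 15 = -433 / 30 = -14.43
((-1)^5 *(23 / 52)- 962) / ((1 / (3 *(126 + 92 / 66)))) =-52599397 / 143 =-367827.95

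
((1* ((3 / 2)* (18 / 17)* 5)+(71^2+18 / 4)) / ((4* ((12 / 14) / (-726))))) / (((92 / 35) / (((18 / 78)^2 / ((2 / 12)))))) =-137524904055 / 1057264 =-130076.22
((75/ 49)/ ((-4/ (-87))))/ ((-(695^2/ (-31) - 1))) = 202275/ 94678976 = 0.00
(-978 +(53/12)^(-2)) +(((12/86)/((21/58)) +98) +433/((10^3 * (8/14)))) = -2972152190221/3382036000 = -878.81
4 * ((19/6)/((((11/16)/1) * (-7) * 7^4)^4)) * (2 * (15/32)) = 778240/1168238570863337306641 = 0.00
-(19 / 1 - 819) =800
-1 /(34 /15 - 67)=15 /971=0.02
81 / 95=0.85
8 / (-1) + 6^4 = 1288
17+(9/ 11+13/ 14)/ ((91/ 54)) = 126382/ 7007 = 18.04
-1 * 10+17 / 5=-33 / 5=-6.60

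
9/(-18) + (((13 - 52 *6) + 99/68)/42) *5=-102593/2856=-35.92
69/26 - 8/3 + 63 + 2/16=19691/312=63.11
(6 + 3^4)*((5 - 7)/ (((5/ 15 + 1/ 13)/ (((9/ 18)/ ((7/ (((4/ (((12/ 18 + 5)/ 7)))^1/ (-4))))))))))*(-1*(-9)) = 91611/ 272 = 336.81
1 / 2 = 0.50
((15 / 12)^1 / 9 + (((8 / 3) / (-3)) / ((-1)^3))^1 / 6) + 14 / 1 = 1543 / 108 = 14.29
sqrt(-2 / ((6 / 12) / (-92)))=4 * sqrt(23)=19.18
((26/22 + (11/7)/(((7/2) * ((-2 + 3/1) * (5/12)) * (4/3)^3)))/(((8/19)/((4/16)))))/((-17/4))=-670339/2932160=-0.23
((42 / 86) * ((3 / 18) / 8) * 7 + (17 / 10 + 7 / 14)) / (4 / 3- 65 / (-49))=1148511 / 1345040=0.85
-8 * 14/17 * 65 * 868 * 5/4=-7898800/17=-464635.29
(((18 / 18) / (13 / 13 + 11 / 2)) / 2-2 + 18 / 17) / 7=-0.12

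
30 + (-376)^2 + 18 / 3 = 141412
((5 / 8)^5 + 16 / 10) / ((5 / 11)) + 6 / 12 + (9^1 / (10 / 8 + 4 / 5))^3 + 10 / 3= 15613770026017 / 169380249600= 92.18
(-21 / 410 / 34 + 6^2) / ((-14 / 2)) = -501819 / 97580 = -5.14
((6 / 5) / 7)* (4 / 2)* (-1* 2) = -0.69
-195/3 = -65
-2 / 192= -1 / 96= -0.01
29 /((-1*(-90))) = 29 /90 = 0.32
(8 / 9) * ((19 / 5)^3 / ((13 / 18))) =109744 / 1625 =67.53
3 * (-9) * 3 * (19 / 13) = -1539 / 13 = -118.38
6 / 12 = 1 / 2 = 0.50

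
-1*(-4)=4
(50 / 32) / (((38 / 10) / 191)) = 23875 / 304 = 78.54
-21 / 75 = -7 / 25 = -0.28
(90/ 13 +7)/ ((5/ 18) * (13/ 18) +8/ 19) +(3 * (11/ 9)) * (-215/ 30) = -3475975/ 895518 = -3.88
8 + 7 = 15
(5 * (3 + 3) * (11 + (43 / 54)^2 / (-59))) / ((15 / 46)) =43484605 / 43011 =1011.01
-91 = -91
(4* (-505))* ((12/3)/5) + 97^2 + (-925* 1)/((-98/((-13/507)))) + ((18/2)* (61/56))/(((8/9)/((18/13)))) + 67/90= 7162831639/917280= 7808.77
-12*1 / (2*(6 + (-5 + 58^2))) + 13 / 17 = 43643 / 57205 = 0.76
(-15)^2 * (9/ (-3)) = -675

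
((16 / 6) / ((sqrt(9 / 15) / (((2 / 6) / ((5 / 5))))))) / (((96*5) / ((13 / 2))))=13*sqrt(15) / 3240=0.02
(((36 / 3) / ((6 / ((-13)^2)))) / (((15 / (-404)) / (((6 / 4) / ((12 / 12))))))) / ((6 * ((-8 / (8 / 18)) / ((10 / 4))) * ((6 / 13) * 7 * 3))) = 221897 / 6804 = 32.61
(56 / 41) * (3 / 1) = 168 / 41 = 4.10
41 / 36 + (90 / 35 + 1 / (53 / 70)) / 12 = 19543 / 13356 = 1.46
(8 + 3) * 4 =44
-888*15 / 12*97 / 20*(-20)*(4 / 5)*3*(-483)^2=60283743912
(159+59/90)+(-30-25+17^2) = 393.66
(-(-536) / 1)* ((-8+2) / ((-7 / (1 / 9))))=1072 / 21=51.05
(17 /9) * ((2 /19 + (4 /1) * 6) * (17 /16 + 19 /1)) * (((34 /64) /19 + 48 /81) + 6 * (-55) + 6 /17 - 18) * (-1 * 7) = 2219034.35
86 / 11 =7.82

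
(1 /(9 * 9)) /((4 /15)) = 5 /108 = 0.05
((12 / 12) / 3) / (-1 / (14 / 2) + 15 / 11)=77 / 282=0.27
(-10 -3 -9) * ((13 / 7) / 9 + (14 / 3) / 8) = -2189 / 126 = -17.37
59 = 59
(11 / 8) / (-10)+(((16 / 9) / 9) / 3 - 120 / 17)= -2356481 / 330480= -7.13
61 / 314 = 0.19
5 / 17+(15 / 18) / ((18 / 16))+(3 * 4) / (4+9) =11683 / 5967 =1.96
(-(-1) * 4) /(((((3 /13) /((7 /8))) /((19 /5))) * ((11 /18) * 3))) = 1729 /55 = 31.44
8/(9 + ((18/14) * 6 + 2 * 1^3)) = 56/131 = 0.43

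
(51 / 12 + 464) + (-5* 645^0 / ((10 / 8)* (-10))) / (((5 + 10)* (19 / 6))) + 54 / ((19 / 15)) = 51089 / 100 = 510.89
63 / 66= 21 / 22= 0.95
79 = 79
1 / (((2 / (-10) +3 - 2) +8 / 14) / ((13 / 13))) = 35 / 48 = 0.73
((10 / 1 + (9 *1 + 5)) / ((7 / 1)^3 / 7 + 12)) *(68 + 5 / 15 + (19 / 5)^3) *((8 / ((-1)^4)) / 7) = 2956928 / 53375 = 55.40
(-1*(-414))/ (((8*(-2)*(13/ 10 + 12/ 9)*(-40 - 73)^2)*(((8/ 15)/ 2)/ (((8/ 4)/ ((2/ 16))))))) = -0.05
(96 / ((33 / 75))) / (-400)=-6 / 11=-0.55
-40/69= -0.58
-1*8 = -8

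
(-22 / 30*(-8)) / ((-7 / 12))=-352 / 35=-10.06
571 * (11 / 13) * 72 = 452232 / 13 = 34787.08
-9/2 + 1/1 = -7/2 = -3.50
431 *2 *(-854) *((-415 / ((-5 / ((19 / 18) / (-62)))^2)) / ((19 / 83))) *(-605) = -2914743223007 / 311364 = -9361208.18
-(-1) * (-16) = -16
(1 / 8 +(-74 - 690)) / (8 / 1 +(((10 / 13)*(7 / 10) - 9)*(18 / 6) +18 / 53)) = 44.82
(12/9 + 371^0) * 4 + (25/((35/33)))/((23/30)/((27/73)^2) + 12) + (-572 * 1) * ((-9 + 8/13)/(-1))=-38690077990/8085147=-4785.33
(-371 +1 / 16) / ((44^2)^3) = -5935 / 116101021696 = -0.00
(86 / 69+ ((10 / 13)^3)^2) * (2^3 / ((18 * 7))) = 1936422296 / 20982138723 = 0.09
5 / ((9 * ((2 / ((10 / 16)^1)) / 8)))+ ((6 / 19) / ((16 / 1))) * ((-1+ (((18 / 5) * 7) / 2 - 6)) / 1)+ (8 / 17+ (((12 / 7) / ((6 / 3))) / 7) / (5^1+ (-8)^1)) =1373996 / 712215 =1.93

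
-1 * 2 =-2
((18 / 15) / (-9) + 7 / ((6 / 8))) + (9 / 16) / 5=149 / 16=9.31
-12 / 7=-1.71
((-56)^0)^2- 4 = -3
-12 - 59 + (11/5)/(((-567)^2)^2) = -36691087877944/516775885605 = -71.00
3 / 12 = 1 / 4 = 0.25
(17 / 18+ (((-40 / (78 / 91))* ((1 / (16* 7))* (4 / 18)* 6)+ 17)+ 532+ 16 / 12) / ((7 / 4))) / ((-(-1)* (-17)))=-39703 / 2142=-18.54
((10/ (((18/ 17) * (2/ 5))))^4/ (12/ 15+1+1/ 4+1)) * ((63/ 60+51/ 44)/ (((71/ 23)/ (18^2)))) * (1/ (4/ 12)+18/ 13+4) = 245375562890625/ 1238666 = 198096632.10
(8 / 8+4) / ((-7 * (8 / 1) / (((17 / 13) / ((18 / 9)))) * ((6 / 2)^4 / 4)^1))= -85 / 29484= -0.00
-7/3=-2.33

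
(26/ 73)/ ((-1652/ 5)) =-65/ 60298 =-0.00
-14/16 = -7/8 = -0.88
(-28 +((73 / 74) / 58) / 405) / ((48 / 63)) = -340698449 / 9270720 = -36.75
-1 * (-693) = 693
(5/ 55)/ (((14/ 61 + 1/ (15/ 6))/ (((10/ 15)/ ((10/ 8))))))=61/ 792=0.08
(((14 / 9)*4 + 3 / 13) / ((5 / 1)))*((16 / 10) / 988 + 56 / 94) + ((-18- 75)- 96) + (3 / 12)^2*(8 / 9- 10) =-10257444473 / 54330120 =-188.80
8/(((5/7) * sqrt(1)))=56/5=11.20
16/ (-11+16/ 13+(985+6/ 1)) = 52/ 3189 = 0.02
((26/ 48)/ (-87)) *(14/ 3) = -91/ 3132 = -0.03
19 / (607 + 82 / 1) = 19 / 689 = 0.03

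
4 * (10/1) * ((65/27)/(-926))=-0.10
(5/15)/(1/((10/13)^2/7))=100/3549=0.03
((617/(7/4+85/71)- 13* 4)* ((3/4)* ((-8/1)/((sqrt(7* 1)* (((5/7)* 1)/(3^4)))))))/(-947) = 2370672* sqrt(7)/146785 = 42.73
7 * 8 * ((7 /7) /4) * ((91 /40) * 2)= 637 /10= 63.70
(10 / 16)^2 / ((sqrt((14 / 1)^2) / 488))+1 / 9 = 13837 / 1008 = 13.73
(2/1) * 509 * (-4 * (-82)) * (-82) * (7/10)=-95830448/5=-19166089.60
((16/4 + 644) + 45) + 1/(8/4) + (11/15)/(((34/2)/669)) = 122801/170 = 722.36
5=5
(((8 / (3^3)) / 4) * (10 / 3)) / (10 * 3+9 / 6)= 40 / 5103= 0.01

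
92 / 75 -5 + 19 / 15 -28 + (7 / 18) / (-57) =-782671 / 25650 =-30.51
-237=-237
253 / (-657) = -253 / 657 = -0.39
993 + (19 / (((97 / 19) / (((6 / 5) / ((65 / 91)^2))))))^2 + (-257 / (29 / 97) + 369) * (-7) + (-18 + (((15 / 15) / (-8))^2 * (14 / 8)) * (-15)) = 4895732391719219 / 1091444000000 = 4485.56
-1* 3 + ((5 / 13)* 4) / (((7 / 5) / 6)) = 327 / 91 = 3.59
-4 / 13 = -0.31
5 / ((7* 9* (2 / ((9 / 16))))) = 5 / 224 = 0.02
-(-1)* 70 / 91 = 10 / 13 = 0.77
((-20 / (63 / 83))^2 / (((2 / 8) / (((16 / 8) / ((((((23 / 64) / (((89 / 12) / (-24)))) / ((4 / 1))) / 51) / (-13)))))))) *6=6937586739200 / 91287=75997532.39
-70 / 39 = -1.79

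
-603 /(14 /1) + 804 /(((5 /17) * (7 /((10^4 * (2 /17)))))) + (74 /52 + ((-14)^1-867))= 458505.92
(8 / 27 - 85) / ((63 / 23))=-52601 / 1701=-30.92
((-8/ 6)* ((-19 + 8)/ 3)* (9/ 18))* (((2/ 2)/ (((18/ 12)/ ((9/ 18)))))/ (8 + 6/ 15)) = 55/ 567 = 0.10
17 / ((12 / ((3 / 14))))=17 / 56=0.30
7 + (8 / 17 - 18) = -10.53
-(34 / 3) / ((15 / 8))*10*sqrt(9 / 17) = -32*sqrt(17) / 3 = -43.98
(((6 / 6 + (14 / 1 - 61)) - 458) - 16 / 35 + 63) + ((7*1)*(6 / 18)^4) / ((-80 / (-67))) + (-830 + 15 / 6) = -57556613 / 45360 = -1268.88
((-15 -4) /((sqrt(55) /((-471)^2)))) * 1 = -568347.65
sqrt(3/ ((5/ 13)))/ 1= 2.79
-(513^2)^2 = -69257922561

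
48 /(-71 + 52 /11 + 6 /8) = -704 /961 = -0.73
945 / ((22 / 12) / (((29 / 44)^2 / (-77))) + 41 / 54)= -42916230 / 14723647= -2.91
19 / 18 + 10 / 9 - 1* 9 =-41 / 6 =-6.83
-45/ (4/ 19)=-855/ 4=-213.75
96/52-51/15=-101/65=-1.55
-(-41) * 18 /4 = 369 /2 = 184.50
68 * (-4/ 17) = -16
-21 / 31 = -0.68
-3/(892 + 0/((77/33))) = -3/892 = -0.00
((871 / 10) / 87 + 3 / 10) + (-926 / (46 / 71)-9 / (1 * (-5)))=-14268728 / 10005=-1426.16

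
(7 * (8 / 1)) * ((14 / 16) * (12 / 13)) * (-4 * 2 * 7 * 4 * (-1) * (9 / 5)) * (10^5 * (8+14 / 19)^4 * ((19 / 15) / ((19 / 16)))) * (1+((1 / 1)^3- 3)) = -19202550913695744000 / 1694173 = -11334468742977.10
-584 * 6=-3504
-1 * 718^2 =-515524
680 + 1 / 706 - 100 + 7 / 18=1843900 / 3177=580.39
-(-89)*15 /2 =1335 /2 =667.50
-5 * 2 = -10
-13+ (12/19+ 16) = 3.63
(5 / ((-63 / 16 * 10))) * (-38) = 304 / 63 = 4.83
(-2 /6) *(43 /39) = -43 /117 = -0.37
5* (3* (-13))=-195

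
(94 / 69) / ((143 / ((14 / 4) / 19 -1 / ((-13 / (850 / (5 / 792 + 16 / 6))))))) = 1211389609 / 5159444433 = 0.23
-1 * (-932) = 932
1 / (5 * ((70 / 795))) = 159 / 70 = 2.27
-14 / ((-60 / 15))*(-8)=-28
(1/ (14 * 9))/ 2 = 1/ 252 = 0.00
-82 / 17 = -4.82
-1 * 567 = -567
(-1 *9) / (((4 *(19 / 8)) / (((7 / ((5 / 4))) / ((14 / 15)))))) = -108 / 19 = -5.68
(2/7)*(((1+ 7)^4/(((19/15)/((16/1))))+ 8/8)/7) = 2111.83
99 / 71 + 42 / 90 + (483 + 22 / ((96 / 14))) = 1386117 / 2840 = 488.07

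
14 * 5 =70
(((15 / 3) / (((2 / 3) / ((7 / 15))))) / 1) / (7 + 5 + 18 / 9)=1 / 4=0.25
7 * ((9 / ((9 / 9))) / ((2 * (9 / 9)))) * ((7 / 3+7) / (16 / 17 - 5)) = -1666 / 23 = -72.43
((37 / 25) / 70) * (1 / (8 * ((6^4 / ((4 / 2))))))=37 / 9072000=0.00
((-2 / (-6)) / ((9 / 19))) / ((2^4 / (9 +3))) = 19 / 36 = 0.53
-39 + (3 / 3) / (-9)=-352 / 9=-39.11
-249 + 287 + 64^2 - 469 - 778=2887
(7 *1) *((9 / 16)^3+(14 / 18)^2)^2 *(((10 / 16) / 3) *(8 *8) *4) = 2361506735315 / 10319560704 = 228.84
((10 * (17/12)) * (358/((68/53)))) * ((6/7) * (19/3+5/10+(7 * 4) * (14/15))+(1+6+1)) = 4013001/28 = 143321.46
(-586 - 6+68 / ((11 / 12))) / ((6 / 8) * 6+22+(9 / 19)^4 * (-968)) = 1484616832 / 63745913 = 23.29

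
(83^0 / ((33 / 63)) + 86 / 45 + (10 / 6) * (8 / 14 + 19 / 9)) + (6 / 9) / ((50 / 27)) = 449641 / 51975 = 8.65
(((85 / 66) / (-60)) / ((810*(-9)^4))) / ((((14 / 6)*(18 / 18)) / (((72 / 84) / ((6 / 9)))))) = -17 / 7638578640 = -0.00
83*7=581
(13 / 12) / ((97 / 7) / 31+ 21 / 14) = 217 / 390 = 0.56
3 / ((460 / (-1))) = -3 / 460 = -0.01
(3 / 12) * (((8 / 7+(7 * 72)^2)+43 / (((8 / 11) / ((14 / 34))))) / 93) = 241847497 / 354144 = 682.91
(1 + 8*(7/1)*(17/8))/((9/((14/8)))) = 70/3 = 23.33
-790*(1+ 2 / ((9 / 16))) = -32390 / 9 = -3598.89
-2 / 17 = -0.12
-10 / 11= -0.91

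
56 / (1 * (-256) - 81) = -56 / 337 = -0.17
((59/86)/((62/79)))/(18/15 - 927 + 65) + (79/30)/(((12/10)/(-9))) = -453264633/22948928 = -19.75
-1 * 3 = -3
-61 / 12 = -5.08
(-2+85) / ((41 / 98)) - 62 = 5592 / 41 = 136.39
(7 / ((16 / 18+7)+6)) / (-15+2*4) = -0.07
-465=-465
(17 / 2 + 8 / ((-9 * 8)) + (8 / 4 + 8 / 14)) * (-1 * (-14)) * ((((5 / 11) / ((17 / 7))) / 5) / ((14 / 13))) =17953 / 3366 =5.33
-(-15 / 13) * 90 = 1350 / 13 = 103.85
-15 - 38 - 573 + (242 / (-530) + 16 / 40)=-33181 / 53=-626.06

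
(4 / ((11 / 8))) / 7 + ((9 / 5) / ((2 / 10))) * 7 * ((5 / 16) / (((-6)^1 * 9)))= 377 / 7392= 0.05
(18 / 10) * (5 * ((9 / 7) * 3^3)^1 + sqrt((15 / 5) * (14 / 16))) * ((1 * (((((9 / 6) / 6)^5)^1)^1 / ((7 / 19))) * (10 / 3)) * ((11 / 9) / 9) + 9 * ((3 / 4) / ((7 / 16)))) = 13437973 * sqrt(42) / 1935360 + 120941757 / 25088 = 4865.70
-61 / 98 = -0.62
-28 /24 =-7 /6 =-1.17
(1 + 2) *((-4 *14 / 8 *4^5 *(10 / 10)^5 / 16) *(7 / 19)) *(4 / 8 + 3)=-32928 / 19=-1733.05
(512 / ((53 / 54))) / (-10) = -13824 / 265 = -52.17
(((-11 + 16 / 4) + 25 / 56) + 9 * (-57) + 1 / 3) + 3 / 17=-1482389 / 2856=-519.04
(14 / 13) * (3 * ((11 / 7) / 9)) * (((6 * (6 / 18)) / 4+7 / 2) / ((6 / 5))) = 220 / 117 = 1.88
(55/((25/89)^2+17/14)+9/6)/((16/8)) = 1148051/52148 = 22.02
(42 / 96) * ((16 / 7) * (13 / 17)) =13 / 17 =0.76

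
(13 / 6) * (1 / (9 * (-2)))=-13 / 108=-0.12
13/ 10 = 1.30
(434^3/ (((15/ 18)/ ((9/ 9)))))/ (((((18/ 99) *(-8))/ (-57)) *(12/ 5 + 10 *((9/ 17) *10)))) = 69462371.34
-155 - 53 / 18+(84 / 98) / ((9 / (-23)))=-20177 / 126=-160.13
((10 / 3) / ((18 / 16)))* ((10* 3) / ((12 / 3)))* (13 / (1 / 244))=634400 / 9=70488.89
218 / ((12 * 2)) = 109 / 12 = 9.08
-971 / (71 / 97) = -94187 / 71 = -1326.58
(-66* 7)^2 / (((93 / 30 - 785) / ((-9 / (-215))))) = -548856 / 48031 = -11.43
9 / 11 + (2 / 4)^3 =83 / 88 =0.94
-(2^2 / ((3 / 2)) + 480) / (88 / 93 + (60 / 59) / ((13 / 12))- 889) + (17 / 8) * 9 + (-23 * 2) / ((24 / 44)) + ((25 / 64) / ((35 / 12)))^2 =-21991824475009 / 340186844928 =-64.65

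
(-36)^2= 1296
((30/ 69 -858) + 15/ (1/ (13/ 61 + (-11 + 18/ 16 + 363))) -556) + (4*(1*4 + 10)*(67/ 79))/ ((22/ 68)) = 39339470713/ 9753656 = 4033.31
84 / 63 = 4 / 3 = 1.33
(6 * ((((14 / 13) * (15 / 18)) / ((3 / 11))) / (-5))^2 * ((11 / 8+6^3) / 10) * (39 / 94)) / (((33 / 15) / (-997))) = -19883171 / 1872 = -10621.35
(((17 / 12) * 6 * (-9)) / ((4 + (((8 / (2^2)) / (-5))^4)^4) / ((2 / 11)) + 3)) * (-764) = 8918151855468750 / 3814697626073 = 2337.84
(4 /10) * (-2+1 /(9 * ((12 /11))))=-41 /54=-0.76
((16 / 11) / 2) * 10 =7.27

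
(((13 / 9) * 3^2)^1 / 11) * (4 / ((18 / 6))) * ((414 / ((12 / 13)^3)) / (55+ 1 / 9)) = 15.05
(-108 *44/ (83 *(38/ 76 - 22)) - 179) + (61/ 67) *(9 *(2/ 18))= -41948540/ 239123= -175.43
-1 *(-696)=696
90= 90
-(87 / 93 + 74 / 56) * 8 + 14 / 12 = -16.89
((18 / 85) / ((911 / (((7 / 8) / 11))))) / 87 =21 / 98807060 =0.00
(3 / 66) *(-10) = -5 / 11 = -0.45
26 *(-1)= -26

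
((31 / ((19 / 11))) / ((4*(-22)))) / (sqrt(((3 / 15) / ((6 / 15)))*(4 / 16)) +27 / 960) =-0.53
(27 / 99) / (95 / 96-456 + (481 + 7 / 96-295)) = -48 / 47333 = -0.00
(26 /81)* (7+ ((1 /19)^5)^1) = 450650044 /200564019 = 2.25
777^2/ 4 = 603729/ 4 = 150932.25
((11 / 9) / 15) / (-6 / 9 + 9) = 11 / 1125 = 0.01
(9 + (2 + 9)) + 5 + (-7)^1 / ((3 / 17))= -44 / 3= -14.67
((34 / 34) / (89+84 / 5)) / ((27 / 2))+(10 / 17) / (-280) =-9523 / 6798708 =-0.00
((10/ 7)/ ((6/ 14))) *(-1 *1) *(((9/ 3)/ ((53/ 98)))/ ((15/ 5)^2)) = -2.05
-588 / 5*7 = -4116 / 5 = -823.20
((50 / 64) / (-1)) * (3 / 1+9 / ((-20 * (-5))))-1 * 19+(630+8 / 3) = 234721 / 384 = 611.25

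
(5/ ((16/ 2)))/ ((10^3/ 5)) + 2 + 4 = 1921/ 320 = 6.00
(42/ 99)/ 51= 14/ 1683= 0.01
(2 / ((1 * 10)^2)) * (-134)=-67 / 25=-2.68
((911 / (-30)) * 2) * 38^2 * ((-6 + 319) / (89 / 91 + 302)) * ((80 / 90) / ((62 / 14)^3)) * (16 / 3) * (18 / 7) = -12716.20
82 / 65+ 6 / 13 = 112 / 65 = 1.72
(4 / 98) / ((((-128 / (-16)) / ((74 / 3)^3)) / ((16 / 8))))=202612 / 1323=153.15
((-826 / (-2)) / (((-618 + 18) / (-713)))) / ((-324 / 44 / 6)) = -3239159 / 8100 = -399.90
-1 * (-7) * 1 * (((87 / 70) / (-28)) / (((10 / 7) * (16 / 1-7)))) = -29 / 1200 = -0.02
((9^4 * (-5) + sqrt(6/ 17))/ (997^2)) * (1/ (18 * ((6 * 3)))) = -405/ 3976036 + sqrt(102)/ 5475001572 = -0.00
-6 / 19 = -0.32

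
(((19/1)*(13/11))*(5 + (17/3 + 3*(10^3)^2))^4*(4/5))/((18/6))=6482360192747693197493259993088/13365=485025079891335069023064700.00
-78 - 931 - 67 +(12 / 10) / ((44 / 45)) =-1074.77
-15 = -15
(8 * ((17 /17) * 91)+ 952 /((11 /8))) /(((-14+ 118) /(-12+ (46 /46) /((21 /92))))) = -14880 /143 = -104.06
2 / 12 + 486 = 2917 / 6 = 486.17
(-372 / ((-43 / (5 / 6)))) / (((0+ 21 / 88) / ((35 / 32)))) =8525 / 258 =33.04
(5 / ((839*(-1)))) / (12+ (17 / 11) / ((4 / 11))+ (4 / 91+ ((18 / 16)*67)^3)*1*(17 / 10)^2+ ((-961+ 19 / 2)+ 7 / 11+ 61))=-51251200 / 10635776036403961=-0.00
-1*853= -853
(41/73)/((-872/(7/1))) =-0.00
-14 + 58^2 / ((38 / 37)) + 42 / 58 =1797471 / 551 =3262.20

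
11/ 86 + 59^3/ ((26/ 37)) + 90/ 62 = 5064776201/ 17329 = 292271.69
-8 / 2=-4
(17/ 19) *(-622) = -10574/ 19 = -556.53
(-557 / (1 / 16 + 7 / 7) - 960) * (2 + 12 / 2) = -201856 / 17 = -11873.88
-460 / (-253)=20 / 11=1.82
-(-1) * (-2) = -2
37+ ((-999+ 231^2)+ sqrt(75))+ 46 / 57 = 5 * sqrt(3)+ 2986789 / 57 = 52408.47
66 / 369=22 / 123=0.18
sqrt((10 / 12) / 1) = 0.91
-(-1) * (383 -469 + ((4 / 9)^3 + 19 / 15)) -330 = -1511383 / 3645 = -414.65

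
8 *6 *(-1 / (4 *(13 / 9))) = -8.31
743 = 743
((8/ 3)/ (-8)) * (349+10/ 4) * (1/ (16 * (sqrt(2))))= -703 * sqrt(2)/ 192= -5.18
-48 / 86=-24 / 43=-0.56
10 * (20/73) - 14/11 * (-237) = 304.38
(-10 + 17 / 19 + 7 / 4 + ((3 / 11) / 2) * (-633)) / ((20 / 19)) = -78311 / 880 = -88.99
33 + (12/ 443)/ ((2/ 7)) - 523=-217028/ 443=-489.91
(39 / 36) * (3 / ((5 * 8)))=13 / 160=0.08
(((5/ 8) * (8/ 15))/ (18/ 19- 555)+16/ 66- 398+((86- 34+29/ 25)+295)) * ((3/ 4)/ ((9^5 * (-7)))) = 5594143/ 62160882300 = 0.00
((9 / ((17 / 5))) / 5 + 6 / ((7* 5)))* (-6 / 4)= -1251 / 1190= -1.05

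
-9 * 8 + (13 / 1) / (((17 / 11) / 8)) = -80 / 17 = -4.71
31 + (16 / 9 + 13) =412 / 9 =45.78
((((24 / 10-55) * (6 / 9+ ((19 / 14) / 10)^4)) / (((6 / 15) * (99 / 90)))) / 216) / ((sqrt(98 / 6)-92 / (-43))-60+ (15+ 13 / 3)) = 373814148064381 * sqrt(3) / 637085834364672000+ 617228011920257 / 63708583436467200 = 0.01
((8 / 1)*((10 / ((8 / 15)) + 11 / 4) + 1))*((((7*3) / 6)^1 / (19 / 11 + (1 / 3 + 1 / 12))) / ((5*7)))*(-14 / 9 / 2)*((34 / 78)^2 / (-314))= 89012 / 22526517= 0.00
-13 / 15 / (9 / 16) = -208 / 135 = -1.54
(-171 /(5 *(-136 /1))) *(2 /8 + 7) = 4959 /2720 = 1.82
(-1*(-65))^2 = 4225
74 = 74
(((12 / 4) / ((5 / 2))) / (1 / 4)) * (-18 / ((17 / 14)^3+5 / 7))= -395136 / 11455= -34.49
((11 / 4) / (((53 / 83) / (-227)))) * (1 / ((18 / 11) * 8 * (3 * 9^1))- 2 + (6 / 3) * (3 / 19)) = 25742024957 / 15660864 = 1643.72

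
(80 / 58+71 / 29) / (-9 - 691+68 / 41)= -1517 / 276776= -0.01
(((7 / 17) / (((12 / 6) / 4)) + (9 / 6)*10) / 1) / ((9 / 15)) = 1345 / 51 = 26.37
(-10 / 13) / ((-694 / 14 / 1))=70 / 4511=0.02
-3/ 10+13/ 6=28/ 15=1.87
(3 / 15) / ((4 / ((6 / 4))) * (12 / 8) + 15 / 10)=0.04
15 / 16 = 0.94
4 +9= 13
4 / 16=1 / 4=0.25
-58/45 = -1.29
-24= -24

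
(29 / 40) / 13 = 29 / 520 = 0.06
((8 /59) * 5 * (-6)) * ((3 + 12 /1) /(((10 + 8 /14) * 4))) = -3150 /2183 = -1.44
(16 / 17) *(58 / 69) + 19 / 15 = 4023 / 1955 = 2.06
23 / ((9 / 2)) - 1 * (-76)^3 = 438981.11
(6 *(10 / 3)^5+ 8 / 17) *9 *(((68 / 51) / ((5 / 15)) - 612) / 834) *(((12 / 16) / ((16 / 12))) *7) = -452286184 / 7089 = -63801.13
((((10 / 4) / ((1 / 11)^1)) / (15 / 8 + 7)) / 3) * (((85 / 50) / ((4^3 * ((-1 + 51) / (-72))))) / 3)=-187 / 14200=-0.01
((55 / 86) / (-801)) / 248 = -55 / 17083728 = -0.00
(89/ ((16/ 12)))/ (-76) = -267/ 304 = -0.88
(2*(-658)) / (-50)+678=704.32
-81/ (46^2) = -81/ 2116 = -0.04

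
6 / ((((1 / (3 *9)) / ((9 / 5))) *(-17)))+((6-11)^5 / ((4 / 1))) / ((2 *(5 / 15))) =-808539 / 680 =-1189.03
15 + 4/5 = 79/5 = 15.80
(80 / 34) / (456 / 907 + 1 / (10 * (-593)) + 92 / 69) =645421200 / 503600503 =1.28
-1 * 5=-5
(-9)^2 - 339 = -258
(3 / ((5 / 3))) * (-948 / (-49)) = 8532 / 245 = 34.82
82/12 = 6.83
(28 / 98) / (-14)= -1 / 49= -0.02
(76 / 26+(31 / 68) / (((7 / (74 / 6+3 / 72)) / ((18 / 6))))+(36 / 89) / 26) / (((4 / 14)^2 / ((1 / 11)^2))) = 165197893 / 304633472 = 0.54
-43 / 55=-0.78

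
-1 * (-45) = 45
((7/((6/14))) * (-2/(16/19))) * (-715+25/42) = 3990665/144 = 27712.95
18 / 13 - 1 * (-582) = 7584 / 13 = 583.38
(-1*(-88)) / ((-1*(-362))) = 44 / 181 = 0.24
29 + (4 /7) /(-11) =2229 /77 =28.95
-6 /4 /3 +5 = 9 /2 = 4.50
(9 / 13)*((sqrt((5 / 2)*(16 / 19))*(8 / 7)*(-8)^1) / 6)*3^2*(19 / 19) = -1728*sqrt(190) / 1729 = -13.78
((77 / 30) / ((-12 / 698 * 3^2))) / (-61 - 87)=26873 / 239760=0.11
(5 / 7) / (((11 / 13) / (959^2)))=8539895 / 11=776354.09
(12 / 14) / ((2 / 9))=27 / 7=3.86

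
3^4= 81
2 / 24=1 / 12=0.08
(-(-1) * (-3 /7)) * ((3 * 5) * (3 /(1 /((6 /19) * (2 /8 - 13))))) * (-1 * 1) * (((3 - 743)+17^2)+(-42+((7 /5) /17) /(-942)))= 3197435877 /83524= 38281.64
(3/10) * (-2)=-3/5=-0.60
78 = 78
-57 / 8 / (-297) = 19 / 792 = 0.02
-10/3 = -3.33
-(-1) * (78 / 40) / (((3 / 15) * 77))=39 / 308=0.13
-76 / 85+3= 179 / 85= 2.11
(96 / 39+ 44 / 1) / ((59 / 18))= 10872 / 767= 14.17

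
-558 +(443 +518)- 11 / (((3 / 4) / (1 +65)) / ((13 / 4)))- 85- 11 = -2839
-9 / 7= -1.29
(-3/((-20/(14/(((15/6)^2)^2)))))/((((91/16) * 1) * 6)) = 64/40625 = 0.00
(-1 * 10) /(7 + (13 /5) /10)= -500 /363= -1.38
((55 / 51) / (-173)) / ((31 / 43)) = -2365 / 273513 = -0.01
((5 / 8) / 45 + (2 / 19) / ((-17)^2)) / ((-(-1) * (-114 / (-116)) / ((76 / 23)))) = 0.05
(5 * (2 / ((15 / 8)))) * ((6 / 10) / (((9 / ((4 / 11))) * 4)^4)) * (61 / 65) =976 / 31219370325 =0.00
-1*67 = -67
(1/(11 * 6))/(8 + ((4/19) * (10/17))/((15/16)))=323/173360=0.00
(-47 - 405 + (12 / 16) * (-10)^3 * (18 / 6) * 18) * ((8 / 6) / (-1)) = 163808 / 3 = 54602.67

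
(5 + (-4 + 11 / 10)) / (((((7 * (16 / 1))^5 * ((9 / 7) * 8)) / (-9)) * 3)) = -1 / 28772925440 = -0.00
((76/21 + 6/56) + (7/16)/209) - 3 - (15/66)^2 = 522673/772464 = 0.68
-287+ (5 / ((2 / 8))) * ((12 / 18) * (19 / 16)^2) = -25747 / 96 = -268.20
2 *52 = 104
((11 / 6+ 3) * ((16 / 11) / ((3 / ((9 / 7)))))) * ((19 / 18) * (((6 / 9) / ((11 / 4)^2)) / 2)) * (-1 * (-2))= 70528 / 251559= 0.28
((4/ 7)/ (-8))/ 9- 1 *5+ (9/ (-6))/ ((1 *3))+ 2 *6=409/ 63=6.49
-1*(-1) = 1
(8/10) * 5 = 4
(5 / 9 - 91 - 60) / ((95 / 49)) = -66346 / 855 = -77.60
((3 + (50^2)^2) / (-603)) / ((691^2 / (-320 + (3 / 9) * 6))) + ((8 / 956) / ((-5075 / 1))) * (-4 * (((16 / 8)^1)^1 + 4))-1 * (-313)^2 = -11403657705645868487 / 116408877026925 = -97962.10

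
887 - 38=849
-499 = -499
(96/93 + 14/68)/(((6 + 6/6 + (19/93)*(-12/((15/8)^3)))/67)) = 295093125/23577742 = 12.52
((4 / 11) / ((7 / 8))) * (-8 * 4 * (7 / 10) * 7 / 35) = -512 / 275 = -1.86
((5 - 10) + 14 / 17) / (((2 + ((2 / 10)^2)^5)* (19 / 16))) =-11093750000 / 6308594073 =-1.76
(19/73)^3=0.02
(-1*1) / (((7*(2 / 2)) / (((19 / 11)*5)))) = -95 / 77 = -1.23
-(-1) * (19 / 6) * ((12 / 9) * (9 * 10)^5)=24931800000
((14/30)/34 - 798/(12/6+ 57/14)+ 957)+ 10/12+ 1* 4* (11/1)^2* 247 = 2046365/17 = 120374.41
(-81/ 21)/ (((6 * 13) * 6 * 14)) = -3/ 5096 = -0.00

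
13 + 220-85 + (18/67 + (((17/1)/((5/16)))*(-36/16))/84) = 344273/2345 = 146.81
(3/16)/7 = 3/112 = 0.03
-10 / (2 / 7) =-35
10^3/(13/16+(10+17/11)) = 7040/87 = 80.92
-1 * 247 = -247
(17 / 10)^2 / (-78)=-289 / 7800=-0.04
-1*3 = -3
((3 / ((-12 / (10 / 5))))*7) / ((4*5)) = -7 / 40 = -0.18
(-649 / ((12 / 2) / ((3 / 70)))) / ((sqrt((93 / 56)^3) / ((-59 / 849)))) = 153164*sqrt(1302) / 36715005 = 0.15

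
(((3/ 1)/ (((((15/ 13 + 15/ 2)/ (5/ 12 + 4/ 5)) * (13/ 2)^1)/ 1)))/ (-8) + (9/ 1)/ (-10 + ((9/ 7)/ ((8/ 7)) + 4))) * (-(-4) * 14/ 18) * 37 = -56189791/ 263250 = -213.45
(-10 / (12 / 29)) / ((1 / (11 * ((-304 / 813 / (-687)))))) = -242440 / 1675593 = -0.14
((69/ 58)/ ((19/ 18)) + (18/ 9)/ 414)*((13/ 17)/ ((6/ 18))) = 98722/ 38019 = 2.60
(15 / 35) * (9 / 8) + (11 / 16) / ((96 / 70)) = 5287 / 5376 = 0.98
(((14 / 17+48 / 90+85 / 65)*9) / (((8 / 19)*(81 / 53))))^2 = 79118018518561 / 56968142400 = 1388.81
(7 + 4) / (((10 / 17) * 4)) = 187 / 40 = 4.68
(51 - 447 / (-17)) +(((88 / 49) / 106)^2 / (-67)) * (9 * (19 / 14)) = 4156347142818 / 53773172957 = 77.29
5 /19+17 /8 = 363 /152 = 2.39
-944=-944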